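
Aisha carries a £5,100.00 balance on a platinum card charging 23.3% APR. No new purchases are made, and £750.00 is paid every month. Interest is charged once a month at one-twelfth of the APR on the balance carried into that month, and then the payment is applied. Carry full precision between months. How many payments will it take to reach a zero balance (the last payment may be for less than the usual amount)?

8 months

Monthly rate r = 23.3%/12 = 1.94167% = 0.0194167.
Recurrence: B ← B·(1+r) − £750.00.
Month 1: interest £99.03; balance after payment £4,449.02.
Month 2: interest £86.39; balance after payment £3,785.41.
Closed form: n = −ln(1 − rB₀/P)/ln(1+r) = −ln(0.86797)/ln(1.01942) ≈ 7.363, so the balance reaches zero during payment 8.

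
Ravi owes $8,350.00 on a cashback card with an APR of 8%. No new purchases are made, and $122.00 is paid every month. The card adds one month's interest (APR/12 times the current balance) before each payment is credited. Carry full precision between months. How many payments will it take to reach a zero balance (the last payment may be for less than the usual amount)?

Monthly rate r = 8%/12 = 0.666667% = 0.00666667.
Recurrence: B ← B·(1+r) − $122.00.
Month 1: interest $55.67; balance after payment $8,283.67.
Month 2: interest $55.22; balance after payment $8,216.89.
Closed form: n = −ln(1 − rB₀/P)/ln(1+r) = −ln(0.54372)/ln(1.00667) ≈ 91.704, so the balance reaches zero during payment 92.

92 payments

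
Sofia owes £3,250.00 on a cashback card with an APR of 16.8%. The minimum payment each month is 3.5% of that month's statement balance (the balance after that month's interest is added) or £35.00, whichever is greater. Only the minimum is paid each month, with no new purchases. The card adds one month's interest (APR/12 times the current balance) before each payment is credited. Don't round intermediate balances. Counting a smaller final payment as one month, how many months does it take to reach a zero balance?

Monthly rate r = 16.8%/12 = 1.4% = 0.014.
While 3.5% of the post-interest balance exceeds £35.00, each month B ← (B·(1+r))·(1 − 0.035), i.e. B shrinks by the factor (1+r)·0.965 = 0.97851.
This holds for months 1–55. Entering month 56 the balance is £983.95; 3.5% of the post-interest balance is now below £35.00, so the flat £35.00 minimum applies from here.
From month 56 a fixed £35.00 at rate r clears £983.95 in 36 more payments. Total: 55 + 36 = 91 months.

91 months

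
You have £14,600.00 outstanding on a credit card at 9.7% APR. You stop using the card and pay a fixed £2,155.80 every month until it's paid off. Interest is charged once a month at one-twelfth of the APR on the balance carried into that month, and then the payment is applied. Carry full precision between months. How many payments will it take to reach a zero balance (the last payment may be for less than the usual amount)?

7 months

Monthly rate r = 9.7%/12 = 0.808333% = 0.00808333.
Recurrence: B ← B·(1+r) − £2,155.80.
Month 1: interest £118.02; balance after payment £12,562.22.
Month 2: interest £101.54; balance after payment £10,507.96.
Closed form: n = −ln(1 − rB₀/P)/ln(1+r) = −ln(0.94526)/ln(1.00808) ≈ 6.993, so the balance reaches zero during payment 7.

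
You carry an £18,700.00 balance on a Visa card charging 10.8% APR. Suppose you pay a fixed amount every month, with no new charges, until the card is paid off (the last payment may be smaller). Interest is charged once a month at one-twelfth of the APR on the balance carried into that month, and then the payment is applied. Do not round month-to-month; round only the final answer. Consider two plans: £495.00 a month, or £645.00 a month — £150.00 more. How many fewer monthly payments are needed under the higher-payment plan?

Monthly rate r = 10.8%/12 = 0.9% = 0.009.
At £495.00/mo: n = ⌈−ln(1 − rB₀/P)/ln(1+r)⌉ = 47 payments (last £186.56); total interest = total paid − £18,700.00 = £4,256.56.
At £645.00/mo: 34 payments (last £482.26); total interest £3,067.26.
Payments saved = 47 − 34 = 13.

13 fewer payments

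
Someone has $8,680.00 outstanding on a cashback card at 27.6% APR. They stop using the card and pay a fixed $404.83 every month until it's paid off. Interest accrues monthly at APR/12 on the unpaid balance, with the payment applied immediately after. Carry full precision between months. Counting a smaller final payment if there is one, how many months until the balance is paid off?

Monthly rate r = 27.6%/12 = 2.3% = 0.023.
Recurrence: B ← B·(1+r) − $404.83.
Month 1: interest $199.64; balance after payment $8,474.81.
Month 2: interest $194.92; balance after payment $8,264.90.
Closed form: n = −ln(1 − rB₀/P)/ln(1+r) = −ln(0.50685)/ln(1.023) ≈ 29.883, so the balance reaches zero during payment 30.

30 months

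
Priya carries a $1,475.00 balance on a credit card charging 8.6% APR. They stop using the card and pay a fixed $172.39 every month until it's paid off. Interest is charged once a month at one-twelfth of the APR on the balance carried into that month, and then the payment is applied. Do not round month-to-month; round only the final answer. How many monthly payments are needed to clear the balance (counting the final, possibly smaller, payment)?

Monthly rate r = 8.6%/12 = 0.716667% = 0.00716667.
Recurrence: B ← B·(1+r) − $172.39.
Month 1: interest $10.57; balance after payment $1,313.18.
Month 2: interest $9.41; balance after payment $1,150.20.
Closed form: n = −ln(1 − rB₀/P)/ln(1+r) = −ln(0.93868)/ln(1.00717) ≈ 8.861, so the balance reaches zero during payment 9.

9 months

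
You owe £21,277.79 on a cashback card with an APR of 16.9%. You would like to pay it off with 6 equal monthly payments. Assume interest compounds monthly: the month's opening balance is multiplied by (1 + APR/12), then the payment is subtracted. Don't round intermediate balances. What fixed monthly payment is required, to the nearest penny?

Monthly rate r = 16.9%/12 = 1.40833% = 0.0140833.
Level-payment amortization: P = B₀·r / (1 − (1+r)^(−n)) = 21277.79·0.0140833 / (1 − 1.01408^(−6)).
Denominator 1 − (1+r)^(−6) = 0.0804864579.
P = 299.662 / 0.0804864579 ≈ 3723.14.

£3,723.14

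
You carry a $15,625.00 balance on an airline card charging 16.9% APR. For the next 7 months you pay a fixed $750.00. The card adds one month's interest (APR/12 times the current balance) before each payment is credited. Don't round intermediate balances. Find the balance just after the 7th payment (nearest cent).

Monthly rate r = 16.9%/12 = 1.40833% = 0.0140833.
Each month: B ← B·(1+r) − $750.00.
Month 1: interest $220.05; balance after payment $15,095.05.
Month 2: interest $212.59; balance after payment $14,557.64.
Month 3: interest $205.02; balance after payment $14,012.66.
Month 4: interest $197.34; balance after payment $13,460.01.
Month 5: interest $189.56; balance after payment $12,899.57.
Month 6: interest $181.67; balance after payment $12,331.24.
Month 7: interest $173.66; balance after payment $11,754.90.

$11,754.90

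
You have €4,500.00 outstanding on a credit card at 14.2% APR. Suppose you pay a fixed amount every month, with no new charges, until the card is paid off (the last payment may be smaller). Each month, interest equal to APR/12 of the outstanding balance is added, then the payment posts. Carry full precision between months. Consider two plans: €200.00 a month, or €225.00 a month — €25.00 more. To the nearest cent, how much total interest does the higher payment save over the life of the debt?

€98.28

Monthly rate r = 14.2%/12 = 1.18333% = 0.0118333.
At €200.00/mo: n = ⌈−ln(1 − rB₀/P)/ln(1+r)⌉ = 27 payments (last €63.61); total interest = total paid − €4,500.00 = €763.61.
At €225.00/mo: 23 payments (last €215.33); total interest €665.33.
Interest saved = €763.61 − €665.33 = €98.28.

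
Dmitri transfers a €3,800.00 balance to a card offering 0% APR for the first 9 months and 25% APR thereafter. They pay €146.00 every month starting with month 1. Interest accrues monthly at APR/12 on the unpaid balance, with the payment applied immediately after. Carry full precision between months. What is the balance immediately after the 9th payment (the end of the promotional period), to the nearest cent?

€2,486.00

Promo months 1–9 at r₀ = 0%/12 = 0; months 10+ at r₁ = 25%/12 = 0.0208333.
After month 9 (no interest yet): B = €3,800.00 − 9·€146.00 = €2,486.00.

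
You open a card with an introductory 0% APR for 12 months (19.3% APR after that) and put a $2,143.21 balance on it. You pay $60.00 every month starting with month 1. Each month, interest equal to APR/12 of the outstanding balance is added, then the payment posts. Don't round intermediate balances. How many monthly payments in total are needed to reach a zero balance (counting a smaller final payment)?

Promo months 1–12 at r₀ = 0%/12 = 0; months 13+ at r₁ = 19.3%/12 = 0.0160833.
After month 12 (no interest yet): B = $2,143.21 − 12·$60.00 = $1,423.21.
Then at r₁ with $60.00/mo: n₂ = −ln(1 − r₁·B/P)/ln(1+r₁) ≈ 30.11 → 31 more payments.

43 payments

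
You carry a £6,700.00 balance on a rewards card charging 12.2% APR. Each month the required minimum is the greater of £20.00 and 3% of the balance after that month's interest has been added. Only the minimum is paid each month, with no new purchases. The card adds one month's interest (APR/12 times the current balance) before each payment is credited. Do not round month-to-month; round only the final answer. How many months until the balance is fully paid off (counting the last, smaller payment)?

Monthly rate r = 12.2%/12 = 1.01667% = 0.0101667.
While 3% of the post-interest balance exceeds £20.00, each month B ← (B·(1+r))·(1 − 0.03), i.e. B shrinks by the factor (1+r)·0.97 = 0.97986.
This holds for months 1–114. Entering month 115 the balance is £658.96; 3% of the post-interest balance is now below £20.00, so the flat £20.00 minimum applies from here.
From month 115 a fixed £20.00 at rate r clears £658.96 in 41 more payments. Total: 114 + 41 = 155 months.

155 months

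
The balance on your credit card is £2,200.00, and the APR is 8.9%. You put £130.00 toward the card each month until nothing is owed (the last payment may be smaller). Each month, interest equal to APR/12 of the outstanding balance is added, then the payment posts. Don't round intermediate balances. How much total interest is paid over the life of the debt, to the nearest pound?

Monthly rate r = 8.9%/12 = 0.741667% = 0.00741667.
Payoff takes n = ⌈−ln(1 − rB₀/P)/ln(1+r)⌉ = ⌈18.150⌉ = 19 payments; the last is £19.59.
Total paid = 18·£130.00 + £19.59 = £2,359.59.
Total interest = total paid − principal = £2,359.59 − £2,200.00 = £159.59.

£160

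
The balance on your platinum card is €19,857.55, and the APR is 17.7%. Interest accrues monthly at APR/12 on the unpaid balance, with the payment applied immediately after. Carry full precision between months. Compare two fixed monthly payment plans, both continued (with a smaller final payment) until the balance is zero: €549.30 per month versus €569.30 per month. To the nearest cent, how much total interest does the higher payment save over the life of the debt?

Monthly rate r = 17.7%/12 = 1.475% = 0.01475.
At €549.30/mo: n = ⌈−ln(1 − rB₀/P)/ln(1+r)⌉ = 53 payments (last €19.01); total interest = total paid − €19,857.55 = €8,725.06.
At €569.30/mo: 50 payments (last €198.57); total interest €8,236.72.
Interest saved = €8,725.06 − €8,236.72 = €488.34.

€488.34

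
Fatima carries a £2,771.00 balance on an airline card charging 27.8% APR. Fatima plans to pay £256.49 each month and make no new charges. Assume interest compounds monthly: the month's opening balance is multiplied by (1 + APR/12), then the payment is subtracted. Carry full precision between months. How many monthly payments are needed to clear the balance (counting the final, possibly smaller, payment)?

Monthly rate r = 27.8%/12 = 2.31667% = 0.0231667.
Recurrence: B ← B·(1+r) − £256.49.
Month 1: interest £64.19; balance after payment £2,578.70.
Month 2: interest £59.74; balance after payment £2,381.95.
Closed form: n = −ln(1 − rB₀/P)/ln(1+r) = −ln(0.74972)/ln(1.02317) ≈ 12.578, so the balance reaches zero during payment 13.

13 payments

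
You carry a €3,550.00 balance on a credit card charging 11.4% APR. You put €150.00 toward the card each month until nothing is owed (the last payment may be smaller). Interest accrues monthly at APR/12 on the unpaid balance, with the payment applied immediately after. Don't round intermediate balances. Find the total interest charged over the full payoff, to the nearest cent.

Monthly rate r = 11.4%/12 = 0.95% = 0.0095.
Payoff takes n = ⌈−ln(1 − rB₀/P)/ln(1+r)⌉ = ⌈26.935⌉ = 27 payments; the last is €140.33.
Total paid = 26·€150.00 + €140.33 = €4,040.33.
Total interest = total paid − principal = €4,040.33 − €3,550.00 = €490.33.

€490.33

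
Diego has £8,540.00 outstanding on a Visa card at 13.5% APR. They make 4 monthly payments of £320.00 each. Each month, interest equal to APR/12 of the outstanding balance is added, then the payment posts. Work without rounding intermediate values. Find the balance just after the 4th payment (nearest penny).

Monthly rate r = 13.5%/12 = 1.125% = 0.01125.
Each month: B ← B·(1+r) − £320.00.
Month 1: interest £96.08; balance after payment £8,316.08.
Month 2: interest £93.56; balance after payment £8,089.63.
Month 3: interest £91.01; balance after payment £7,860.64.
Month 4: interest £88.43; balance after payment £7,629.07.

£7,629.07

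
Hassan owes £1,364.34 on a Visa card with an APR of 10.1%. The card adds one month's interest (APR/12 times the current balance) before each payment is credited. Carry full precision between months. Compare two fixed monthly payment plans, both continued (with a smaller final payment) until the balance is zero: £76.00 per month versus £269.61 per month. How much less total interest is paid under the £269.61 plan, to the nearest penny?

Monthly rate r = 10.1%/12 = 0.841667% = 0.00841667.
At £76.00/mo: n = ⌈−ln(1 − rB₀/P)/ln(1+r)⌉ = 20 payments (last £41.43); total interest = total paid − £1,364.34 = £121.09.
At £269.61/mo: 6 payments (last £52.23); total interest £35.94.
Interest saved = £121.09 − £35.94 = £85.15.

£85.15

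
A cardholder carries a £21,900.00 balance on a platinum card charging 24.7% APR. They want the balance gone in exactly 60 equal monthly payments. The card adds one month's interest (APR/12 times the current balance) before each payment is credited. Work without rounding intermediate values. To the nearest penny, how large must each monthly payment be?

Monthly rate r = 24.7%/12 = 2.05833% = 0.0205833.
Level-payment amortization: P = B₀·r / (1 − (1+r)^(−n)) = 21900.00·0.0205833 / (1 − 1.02058^(−60)).
Denominator 1 − (1+r)^(−60) = 0.705495665.
P = 450.775 / 0.705495665 ≈ 638.95.

£638.95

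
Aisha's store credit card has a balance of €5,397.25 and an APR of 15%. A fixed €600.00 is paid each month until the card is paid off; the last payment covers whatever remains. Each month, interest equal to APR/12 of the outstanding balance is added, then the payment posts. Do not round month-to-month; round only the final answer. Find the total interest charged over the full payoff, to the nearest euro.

Monthly rate r = 15%/12 = 1.25% = 0.0125.
Payoff takes n = ⌈−ln(1 − rB₀/P)/ln(1+r)⌉ = ⌈9.602⌉ = 10 payments; the last is €362.15.
Total paid = 9·€600.00 + €362.15 = €5,762.15.
Total interest = total paid − principal = €5,762.15 − €5,397.25 = €364.90.

€365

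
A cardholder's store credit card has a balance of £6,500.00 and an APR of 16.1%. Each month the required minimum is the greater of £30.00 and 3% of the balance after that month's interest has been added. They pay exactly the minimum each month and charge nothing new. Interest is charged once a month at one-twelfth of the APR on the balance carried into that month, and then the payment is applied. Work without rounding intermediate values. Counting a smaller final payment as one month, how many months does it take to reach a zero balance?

Monthly rate r = 16.1%/12 = 1.34167% = 0.0134167.
While 3% of the post-interest balance exceeds £30.00, each month B ← (B·(1+r))·(1 − 0.03), i.e. B shrinks by the factor (1+r)·0.97 = 0.98301.
This holds for months 1–111. Entering month 112 the balance is £970.62; 3% of the post-interest balance is now below £30.00, so the flat £30.00 minimum applies from here.
From month 112 a fixed £30.00 at rate r clears £970.62 in 43 more payments. Total: 111 + 43 = 154 months.

154 months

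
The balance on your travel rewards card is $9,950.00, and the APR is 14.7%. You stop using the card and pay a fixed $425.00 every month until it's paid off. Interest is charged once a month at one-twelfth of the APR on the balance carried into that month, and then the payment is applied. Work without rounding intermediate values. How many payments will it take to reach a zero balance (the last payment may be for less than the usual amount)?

28 payments

Monthly rate r = 14.7%/12 = 1.225% = 0.01225.
Recurrence: B ← B·(1+r) − $425.00.
Month 1: interest $121.89; balance after payment $9,646.89.
Month 2: interest $118.17; balance after payment $9,340.06.
Closed form: n = −ln(1 − rB₀/P)/ln(1+r) = −ln(0.71321)/ln(1.01225) ≈ 27.759, so the balance reaches zero during payment 28.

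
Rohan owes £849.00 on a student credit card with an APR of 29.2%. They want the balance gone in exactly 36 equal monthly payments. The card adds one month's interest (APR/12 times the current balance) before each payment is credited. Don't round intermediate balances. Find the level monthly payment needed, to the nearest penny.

£35.67

Monthly rate r = 29.2%/12 = 2.43333% = 0.0243333.
Level-payment amortization: P = B₀·r / (1 − (1+r)^(−n)) = 849.00·0.0243333 / (1 − 1.02433^(−36)).
Denominator 1 − (1+r)^(−36) = 0.579163887.
P = 20.659 / 0.579163887 ≈ 35.67.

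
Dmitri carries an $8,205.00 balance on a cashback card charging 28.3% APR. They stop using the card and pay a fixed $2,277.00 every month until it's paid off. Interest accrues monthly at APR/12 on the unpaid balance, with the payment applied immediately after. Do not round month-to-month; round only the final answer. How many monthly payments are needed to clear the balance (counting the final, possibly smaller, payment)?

4 payments

Monthly rate r = 28.3%/12 = 2.35833% = 0.0235833.
Recurrence: B ← B·(1+r) − $2,277.00.
Month 1: interest $193.50; balance after payment $6,121.50.
Month 2: interest $144.37; balance after payment $3,988.87.
Month 3: interest $94.07; balance after payment $1,805.94.
Month 4: interest $42.59; balance after payment $0.00.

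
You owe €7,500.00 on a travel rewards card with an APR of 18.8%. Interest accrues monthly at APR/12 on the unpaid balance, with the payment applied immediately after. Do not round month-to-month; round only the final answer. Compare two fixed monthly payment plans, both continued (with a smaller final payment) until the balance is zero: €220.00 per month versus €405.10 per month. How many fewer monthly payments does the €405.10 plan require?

Monthly rate r = 18.8%/12 = 1.56667% = 0.0156667.
At €220.00/mo: n = ⌈−ln(1 − rB₀/P)/ln(1+r)⌉ = 50 payments (last €29.20); total interest = total paid − €7,500.00 = €3,309.20.
At €405.10/mo: 23 payments (last €14.93); total interest €1,427.13.
Payments saved = 50 − 23 = 27.

27 fewer payments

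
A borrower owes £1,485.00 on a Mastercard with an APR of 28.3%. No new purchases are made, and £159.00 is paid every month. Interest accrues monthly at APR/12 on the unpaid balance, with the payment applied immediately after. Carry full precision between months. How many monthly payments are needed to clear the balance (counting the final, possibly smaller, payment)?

Monthly rate r = 28.3%/12 = 2.35833% = 0.0235833.
Recurrence: B ← B·(1+r) − £159.00.
Month 1: interest £35.02; balance after payment £1,361.02.
Month 2: interest £32.10; balance after payment £1,234.12.
Closed form: n = −ln(1 − rB₀/P)/ln(1+r) = −ln(0.77974)/ln(1.02358) ≈ 10.673, so the balance reaches zero during payment 11.

11 months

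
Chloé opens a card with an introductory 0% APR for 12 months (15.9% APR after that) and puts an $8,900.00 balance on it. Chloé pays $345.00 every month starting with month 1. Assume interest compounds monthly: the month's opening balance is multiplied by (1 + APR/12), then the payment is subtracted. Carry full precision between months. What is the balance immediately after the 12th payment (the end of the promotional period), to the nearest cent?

$4,760.00

Promo months 1–12 at r₀ = 0%/12 = 0; months 13+ at r₁ = 15.9%/12 = 0.01325.
After month 12 (no interest yet): B = $8,900.00 − 12·$345.00 = $4,760.00.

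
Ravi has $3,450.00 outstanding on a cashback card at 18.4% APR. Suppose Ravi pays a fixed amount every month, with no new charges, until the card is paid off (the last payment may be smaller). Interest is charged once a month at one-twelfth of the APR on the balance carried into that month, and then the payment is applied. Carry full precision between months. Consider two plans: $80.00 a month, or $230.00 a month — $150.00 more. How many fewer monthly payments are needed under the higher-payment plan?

Monthly rate r = 18.4%/12 = 1.53333% = 0.0153333.
At $80.00/mo: n = ⌈−ln(1 − rB₀/P)/ln(1+r)⌉ = 72 payments (last $11.05); total interest = total paid − $3,450.00 = $2,241.05.
At $230.00/mo: 18 payments (last $40.71); total interest $500.71.
Payments saved = 72 − 18 = 54.

54 fewer payments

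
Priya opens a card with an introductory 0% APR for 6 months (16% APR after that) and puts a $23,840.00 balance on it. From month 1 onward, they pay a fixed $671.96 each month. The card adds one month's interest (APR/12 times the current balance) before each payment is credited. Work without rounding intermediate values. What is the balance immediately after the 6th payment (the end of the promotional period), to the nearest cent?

$19,808.24

Promo months 1–6 at r₀ = 0%/12 = 0; months 7+ at r₁ = 16%/12 = 0.0133333.
After month 6 (no interest yet): B = $23,840.00 − 6·$671.96 = $19,808.24.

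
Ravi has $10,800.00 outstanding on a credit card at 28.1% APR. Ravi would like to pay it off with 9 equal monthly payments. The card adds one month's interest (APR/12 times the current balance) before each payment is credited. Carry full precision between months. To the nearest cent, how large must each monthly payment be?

Monthly rate r = 28.1%/12 = 2.34167% = 0.0234167.
Level-payment amortization: P = B₀·r / (1 − (1+r)^(−n)) = 10800.00·0.0234167 / (1 − 1.02342^(−9)).
Denominator 1 − (1+r)^(−9) = 0.188053092.
P = 252.9 / 0.188053092 ≈ 1344.83.

$1,344.83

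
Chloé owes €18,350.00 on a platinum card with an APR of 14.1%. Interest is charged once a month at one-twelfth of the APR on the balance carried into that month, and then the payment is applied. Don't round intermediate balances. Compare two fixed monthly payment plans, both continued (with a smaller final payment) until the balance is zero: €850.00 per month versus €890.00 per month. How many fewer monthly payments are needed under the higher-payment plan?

Monthly rate r = 14.1%/12 = 1.175% = 0.01175.
At €850.00/mo: n = ⌈−ln(1 − rB₀/P)/ln(1+r)⌉ = 26 payments (last €39.42); total interest = total paid − €18,350.00 = €2,939.42.
At €890.00/mo: 24 payments (last €667.02); total interest €2,787.02.
Payments saved = 26 − 24 = 2.

2 fewer payments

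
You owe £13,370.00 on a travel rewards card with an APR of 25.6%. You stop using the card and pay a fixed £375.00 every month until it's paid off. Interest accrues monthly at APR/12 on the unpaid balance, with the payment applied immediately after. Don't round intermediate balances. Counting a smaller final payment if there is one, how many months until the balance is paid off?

Monthly rate r = 25.6%/12 = 2.13333% = 0.0213333.
Recurrence: B ← B·(1+r) − £375.00.
Month 1: interest £285.23; balance after payment £13,280.23.
Month 2: interest £283.31; balance after payment £13,188.54.
Closed form: n = −ln(1 − rB₀/P)/ln(1+r) = −ln(0.2394)/ln(1.02133) ≈ 67.727, so the balance reaches zero during payment 68.

68 months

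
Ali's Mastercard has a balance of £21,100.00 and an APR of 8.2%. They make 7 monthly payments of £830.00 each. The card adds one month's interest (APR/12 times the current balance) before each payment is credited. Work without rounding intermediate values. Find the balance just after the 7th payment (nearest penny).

£16,199.74

Monthly rate r = 8.2%/12 = 0.683333% = 0.00683333.
Each month: B ← B·(1+r) − £830.00.
Month 1: interest £144.18; balance after payment £20,414.18.
Month 2: interest £139.50; balance after payment £19,723.68.
Month 3: interest £134.78; balance after payment £19,028.46.
Month 4: interest £130.03; balance after payment £18,328.49.
Month 5: interest £125.24; balance after payment £17,623.73.
Month 6: interest £120.43; balance after payment £16,914.16.
Month 7: interest £115.58; balance after payment £16,199.74.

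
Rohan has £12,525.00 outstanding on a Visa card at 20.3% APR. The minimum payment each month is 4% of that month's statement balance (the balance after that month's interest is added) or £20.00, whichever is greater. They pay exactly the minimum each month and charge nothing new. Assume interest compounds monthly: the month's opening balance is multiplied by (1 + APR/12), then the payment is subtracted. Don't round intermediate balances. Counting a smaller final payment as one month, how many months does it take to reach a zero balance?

Monthly rate r = 20.3%/12 = 1.69167% = 0.0169167.
While 4% of the post-interest balance exceeds £20.00, each month B ← (B·(1+r))·(1 − 0.04), i.e. B shrinks by the factor (1+r)·0.96 = 0.97624.
This holds for months 1–135. Entering month 136 the balance is £487.44; 4% of the post-interest balance is now below £20.00, so the flat £20.00 minimum applies from here.
From month 136 a fixed £20.00 at rate r clears £487.44 in 32 more payments. Total: 135 + 32 = 167 months.

167 months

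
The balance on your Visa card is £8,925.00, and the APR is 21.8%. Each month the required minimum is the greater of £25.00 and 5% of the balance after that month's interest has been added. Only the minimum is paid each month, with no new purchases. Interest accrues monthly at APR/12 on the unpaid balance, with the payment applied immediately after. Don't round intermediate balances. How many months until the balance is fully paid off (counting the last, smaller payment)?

Monthly rate r = 21.8%/12 = 1.81667% = 0.0181667.
While 5% of the post-interest balance exceeds £25.00, each month B ← (B·(1+r))·(1 − 0.05), i.e. B shrinks by the factor (1+r)·0.95 = 0.96726.
This holds for months 1–88. Entering month 89 the balance is £476.81; 5% of the post-interest balance is now below £25.00, so the flat £25.00 minimum applies from here.
From month 89 a fixed £25.00 at rate r clears £476.81 in 24 more payments. Total: 88 + 24 = 112 months.

112 months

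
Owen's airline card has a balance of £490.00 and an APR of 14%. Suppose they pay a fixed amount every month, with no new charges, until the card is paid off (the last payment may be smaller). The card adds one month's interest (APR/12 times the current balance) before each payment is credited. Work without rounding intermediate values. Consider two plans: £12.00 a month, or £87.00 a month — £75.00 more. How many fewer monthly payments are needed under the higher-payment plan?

Monthly rate r = 14%/12 = 1.16667% = 0.0116667.
At £12.00/mo: n = ⌈−ln(1 − rB₀/P)/ln(1+r)⌉ = 56 payments (last £9.38); total interest = total paid − £490.00 = £179.38.
At £87.00/mo: 6 payments (last £74.85); total interest £19.85.
Payments saved = 56 − 6 = 50.

50 fewer payments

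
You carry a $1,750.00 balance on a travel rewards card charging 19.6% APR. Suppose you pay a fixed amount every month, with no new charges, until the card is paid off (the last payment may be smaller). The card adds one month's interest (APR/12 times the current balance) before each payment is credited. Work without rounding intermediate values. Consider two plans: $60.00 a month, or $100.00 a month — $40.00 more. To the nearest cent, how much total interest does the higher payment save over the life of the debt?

$318.16

Monthly rate r = 19.6%/12 = 1.63333% = 0.0163333.
At $60.00/mo: n = ⌈−ln(1 − rB₀/P)/ln(1+r)⌉ = 40 payments (last $56.14); total interest = total paid − $1,750.00 = $646.14.
At $100.00/mo: 21 payments (last $77.98); total interest $327.98.
Interest saved = $646.14 − $327.98 = $318.16.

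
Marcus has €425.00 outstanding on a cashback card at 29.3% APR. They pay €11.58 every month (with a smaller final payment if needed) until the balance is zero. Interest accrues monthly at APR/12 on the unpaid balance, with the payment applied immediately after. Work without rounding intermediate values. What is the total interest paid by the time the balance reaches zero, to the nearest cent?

Monthly rate r = 29.3%/12 = 2.44167% = 0.0244167.
Payoff takes n = ⌈−ln(1 − rB₀/P)/ln(1+r)⌉ = ⌈93.873⌉ = 94 payments; the last is €10.12.
Total paid = 93·€11.58 + €10.12 = €1,087.06.
Total interest = total paid − principal = €1,087.06 − €425.00 = €662.06.

€662.06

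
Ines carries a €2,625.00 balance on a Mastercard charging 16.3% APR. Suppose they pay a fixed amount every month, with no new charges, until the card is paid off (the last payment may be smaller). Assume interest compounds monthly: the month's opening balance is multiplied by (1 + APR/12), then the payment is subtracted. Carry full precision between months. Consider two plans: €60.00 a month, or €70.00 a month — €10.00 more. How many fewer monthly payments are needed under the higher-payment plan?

Monthly rate r = 16.3%/12 = 1.35833% = 0.0135833.
At €60.00/mo: n = ⌈−ln(1 − rB₀/P)/ln(1+r)⌉ = 67 payments (last €51.65); total interest = total paid − €2,625.00 = €1,386.65.
At €70.00/mo: 53 payments (last €54.54); total interest €1,069.54.
Payments saved = 67 − 53 = 14.

14 fewer payments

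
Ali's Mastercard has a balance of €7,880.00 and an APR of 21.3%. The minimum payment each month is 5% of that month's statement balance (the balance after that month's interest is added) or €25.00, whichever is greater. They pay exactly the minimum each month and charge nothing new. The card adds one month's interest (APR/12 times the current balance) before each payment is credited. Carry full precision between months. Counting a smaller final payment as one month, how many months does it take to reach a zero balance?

Monthly rate r = 21.3%/12 = 1.775% = 0.01775.
While 5% of the post-interest balance exceeds €25.00, each month B ← (B·(1+r))·(1 − 0.05), i.e. B shrinks by the factor (1+r)·0.95 = 0.96686.
This holds for months 1–83. Entering month 84 the balance is €480.62; 5% of the post-interest balance is now below €25.00, so the flat €25.00 minimum applies from here.
From month 84 a fixed €25.00 at rate r clears €480.62 in 24 more payments. Total: 83 + 24 = 107 months.

107 months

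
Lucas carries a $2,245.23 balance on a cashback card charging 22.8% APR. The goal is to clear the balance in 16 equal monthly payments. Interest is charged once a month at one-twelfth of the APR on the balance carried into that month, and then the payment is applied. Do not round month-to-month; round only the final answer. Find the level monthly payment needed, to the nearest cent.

$164.05

Monthly rate r = 22.8%/12 = 1.9% = 0.019.
Level-payment amortization: P = B₀·r / (1 − (1+r)^(−n)) = 2245.23·0.019 / (1 − 1.019^(−16)).
Denominator 1 − (1+r)^(−16) = 0.260031801.
P = 42.6594 / 0.260031801 ≈ 164.05.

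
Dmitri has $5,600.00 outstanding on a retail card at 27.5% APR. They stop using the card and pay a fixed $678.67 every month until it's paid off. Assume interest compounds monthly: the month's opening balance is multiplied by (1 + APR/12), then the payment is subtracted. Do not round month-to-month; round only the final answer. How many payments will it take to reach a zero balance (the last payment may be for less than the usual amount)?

Monthly rate r = 27.5%/12 = 2.29167% = 0.0229167.
Recurrence: B ← B·(1+r) − $678.67.
Month 1: interest $128.33; balance after payment $5,049.66.
Month 2: interest $115.72; balance after payment $4,486.71.
Closed form: n = −ln(1 − rB₀/P)/ln(1+r) = −ln(0.8109)/ln(1.02292) ≈ 9.251, so the balance reaches zero during payment 10.

10 payments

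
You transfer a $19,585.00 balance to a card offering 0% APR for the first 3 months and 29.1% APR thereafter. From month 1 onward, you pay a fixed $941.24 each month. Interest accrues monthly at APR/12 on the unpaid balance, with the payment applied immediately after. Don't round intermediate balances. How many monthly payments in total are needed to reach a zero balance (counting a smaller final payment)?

27 months

Promo months 1–3 at r₀ = 0%/12 = 0; months 4+ at r₁ = 29.1%/12 = 0.02425.
After month 3 (no interest yet): B = $19,585.00 − 3·$941.24 = $16,761.28.
Then at r₁ with $941.24/mo: n₂ = −ln(1 − r₁·B/P)/ln(1+r₁) ≈ 23.59 → 24 more payments.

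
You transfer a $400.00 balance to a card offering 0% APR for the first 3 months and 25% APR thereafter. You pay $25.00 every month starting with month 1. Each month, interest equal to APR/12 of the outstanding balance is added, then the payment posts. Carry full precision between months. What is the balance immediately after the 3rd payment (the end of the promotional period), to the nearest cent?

$325.00

Promo months 1–3 at r₀ = 0%/12 = 0; months 4+ at r₁ = 25%/12 = 0.0208333.
After month 3 (no interest yet): B = $400.00 − 3·$25.00 = $325.00.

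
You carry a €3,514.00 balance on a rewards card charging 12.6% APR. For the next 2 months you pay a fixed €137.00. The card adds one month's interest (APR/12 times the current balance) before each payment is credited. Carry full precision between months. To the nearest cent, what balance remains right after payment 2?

Monthly rate r = 12.6%/12 = 1.05% = 0.0105.
Each month: B ← B·(1+r) − €137.00.
Month 1: interest €36.90; balance after payment €3,413.90.
Month 2: interest €35.85; balance after payment €3,312.74.

€3,312.74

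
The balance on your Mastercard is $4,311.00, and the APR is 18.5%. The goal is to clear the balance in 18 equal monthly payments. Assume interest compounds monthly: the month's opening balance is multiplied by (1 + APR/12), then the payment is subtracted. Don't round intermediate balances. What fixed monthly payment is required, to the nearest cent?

$276.10

Monthly rate r = 18.5%/12 = 1.54167% = 0.0154167.
Level-payment amortization: P = B₀·r / (1 − (1+r)^(−n)) = 4311.00·0.0154167 / (1 − 1.01542^(−18)).
Denominator 1 − (1+r)^(−18) = 0.240718488.
P = 66.4613 / 0.240718488 ≈ 276.10.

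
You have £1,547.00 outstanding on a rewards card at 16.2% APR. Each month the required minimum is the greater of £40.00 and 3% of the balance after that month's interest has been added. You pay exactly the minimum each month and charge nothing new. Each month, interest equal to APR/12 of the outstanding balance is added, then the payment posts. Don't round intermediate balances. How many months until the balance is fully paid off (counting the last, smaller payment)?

54 months

Monthly rate r = 16.2%/12 = 1.35% = 0.0135.
While 3% of the post-interest balance exceeds £40.00, each month B ← (B·(1+r))·(1 − 0.03), i.e. B shrinks by the factor (1+r)·0.97 = 0.9831.
This holds for months 1–10. Entering month 11 the balance is £1,304.50; 3% of the post-interest balance is now below £40.00, so the flat £40.00 minimum applies from here.
From month 11 a fixed £40.00 at rate r clears £1,304.50 in 44 more payments. Total: 10 + 44 = 54 months.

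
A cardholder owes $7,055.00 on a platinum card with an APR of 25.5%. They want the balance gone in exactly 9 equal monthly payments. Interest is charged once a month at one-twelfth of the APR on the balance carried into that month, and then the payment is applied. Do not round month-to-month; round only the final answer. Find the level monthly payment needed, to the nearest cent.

Monthly rate r = 25.5%/12 = 2.125% = 0.02125.
Level-payment amortization: P = B₀·r / (1 − (1+r)^(−n)) = 7055.00·0.02125 / (1 − 1.02125^(−9)).
Denominator 1 − (1+r)^(−9) = 0.172417356.
P = 149.919 / 0.172417356 ≈ 869.51.

$869.51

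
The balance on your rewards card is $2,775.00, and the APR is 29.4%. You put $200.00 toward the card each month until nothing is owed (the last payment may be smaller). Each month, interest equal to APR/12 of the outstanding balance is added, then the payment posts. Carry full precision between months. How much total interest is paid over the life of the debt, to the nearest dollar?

$658

Monthly rate r = 29.4%/12 = 2.45% = 0.0245.
Payoff takes n = ⌈−ln(1 − rB₀/P)/ln(1+r)⌉ = ⌈17.163⌉ = 18 payments; the last is $32.90.
Total paid = 17·$200.00 + $32.90 = $3,432.90.
Total interest = total paid − principal = $3,432.90 − $2,775.00 = $657.90.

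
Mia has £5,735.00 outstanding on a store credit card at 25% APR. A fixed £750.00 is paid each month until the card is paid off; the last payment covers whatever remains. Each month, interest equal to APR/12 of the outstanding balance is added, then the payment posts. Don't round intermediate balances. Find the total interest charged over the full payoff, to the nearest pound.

£579

Monthly rate r = 25%/12 = 2.08333% = 0.0208333.
Payoff takes n = ⌈−ln(1 − rB₀/P)/ln(1+r)⌉ = ⌈8.416⌉ = 9 payments; the last is £313.70.
Total paid = 8·£750.00 + £313.70 = £6,313.70.
Total interest = total paid − principal = £6,313.70 − £5,735.00 = £578.70.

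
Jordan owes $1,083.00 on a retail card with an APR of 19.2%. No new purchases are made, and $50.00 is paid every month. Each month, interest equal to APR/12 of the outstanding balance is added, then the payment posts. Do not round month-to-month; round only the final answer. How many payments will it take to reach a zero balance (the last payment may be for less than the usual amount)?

Monthly rate r = 19.2%/12 = 1.6% = 0.016.
Recurrence: B ← B·(1+r) − $50.00.
Month 1: interest $17.33; balance after payment $1,050.33.
Month 2: interest $16.81; balance after payment $1,017.13.
Closed form: n = −ln(1 − rB₀/P)/ln(1+r) = −ln(0.65344)/ln(1.016) ≈ 26.806, so the balance reaches zero during payment 27.

27 payments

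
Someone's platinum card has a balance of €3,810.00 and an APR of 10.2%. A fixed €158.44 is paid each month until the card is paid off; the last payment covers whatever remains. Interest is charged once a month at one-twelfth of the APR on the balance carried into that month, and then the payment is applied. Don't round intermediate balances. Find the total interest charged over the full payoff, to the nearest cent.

Monthly rate r = 10.2%/12 = 0.85% = 0.0085.
Payoff takes n = ⌈−ln(1 − rB₀/P)/ln(1+r)⌉ = ⌈27.015⌉ = 28 payments; the last is €2.40.
Total paid = 27·€158.44 + €2.40 = €4,280.28.
Total interest = total paid − principal = €4,280.28 − €3,810.00 = €470.28.

€470.28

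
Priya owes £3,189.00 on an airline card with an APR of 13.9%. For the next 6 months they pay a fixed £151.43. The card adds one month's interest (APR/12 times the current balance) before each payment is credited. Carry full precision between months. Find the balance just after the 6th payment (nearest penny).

Monthly rate r = 13.9%/12 = 1.15833% = 0.0115833.
Each month: B ← B·(1+r) − £151.43.
Month 1: interest £36.94; balance after payment £3,074.51.
Month 2: interest £35.61; balance after payment £2,958.69.
Month 3: interest £34.27; balance after payment £2,841.53.
Month 4: interest £32.91; balance after payment £2,723.02.
Month 5: interest £31.54; balance after payment £2,603.13.
Month 6: interest £30.15; balance after payment £2,481.85.

£2,481.85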